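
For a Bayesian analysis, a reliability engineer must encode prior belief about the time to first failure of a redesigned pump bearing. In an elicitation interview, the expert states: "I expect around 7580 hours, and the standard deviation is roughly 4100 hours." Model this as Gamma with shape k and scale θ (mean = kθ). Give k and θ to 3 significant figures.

k ≈ 3.42, θ ≈ 2220

For Gamma(k, scale θ): mean = kθ, variance = kθ², so CV = 1/√k.
CV = SD/mean = 4100/7580 = 0.5409, hence k = 1/CV² = 3.42.
Then θ = mean/k = 7580/3.42 = 2220.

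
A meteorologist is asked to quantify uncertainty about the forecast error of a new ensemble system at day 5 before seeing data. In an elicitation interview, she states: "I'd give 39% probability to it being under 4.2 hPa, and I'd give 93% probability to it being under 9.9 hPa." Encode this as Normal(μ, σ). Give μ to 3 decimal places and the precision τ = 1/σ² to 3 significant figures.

For Normal(μ,σ), the p-quantile is μ + z_p·σ. Here z_{0.39} = -0.2793, z_{0.93} = 1.476.
So 4.2 = μ − 0.2793σ and 9.9 = μ + 1.476σ.
Subtracting: σ = (9.9 − 4.2)/(1.476 − (-0.2793)) = 3.248.
Then μ = 4.2 − (-0.2793)·3.248 = 5.107.
Precision τ = 1/σ² = 1/3.248² = 0.0948.

μ = 5.107, τ = 0.0948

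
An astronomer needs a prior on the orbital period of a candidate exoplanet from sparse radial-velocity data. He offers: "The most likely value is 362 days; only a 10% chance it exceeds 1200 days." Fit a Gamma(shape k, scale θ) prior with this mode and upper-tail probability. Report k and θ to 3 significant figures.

k ≈ 2.31, θ ≈ 276

Gamma(k,θ) with k>1 has mode (k−1)θ, so θ = 362/(k−1).
Need P(X < 1200) = 0.9 with θ tied to k this way. Start at k = 2, θ = 362: P(X<1200) ≈ 0.843.
Too low — raise k to concentrate. Iterating converges to k ≈ 2.31.
Then θ = 362/(2.31−1) ≈ 276.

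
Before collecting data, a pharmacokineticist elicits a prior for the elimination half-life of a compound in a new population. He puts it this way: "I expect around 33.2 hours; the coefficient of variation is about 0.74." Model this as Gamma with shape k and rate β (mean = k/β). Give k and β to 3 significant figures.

For Gamma(k, rate β): mean = k/β, variance = k/β², so CV = 1/√k.
CV = 0.74, hence k = 1/CV² = 1.83.
Then β = k/mean = 1.83/33.2 = 0.055.

k ≈ 1.83, β ≈ 0.055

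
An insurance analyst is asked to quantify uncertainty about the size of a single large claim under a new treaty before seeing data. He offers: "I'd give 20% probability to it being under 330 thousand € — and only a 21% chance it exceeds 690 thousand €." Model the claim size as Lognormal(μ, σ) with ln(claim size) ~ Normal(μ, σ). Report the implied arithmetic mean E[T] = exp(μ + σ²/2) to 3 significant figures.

If T ~ Lognormal(μ,σ) then ln T ~ Normal(μ,σ), so the p-quantile of ln T is μ + z_p·σ.
ln(330) = 5.799 and ln(690) = 6.537; z_{0.2} = -0.8416, z_{0.79} = 0.8064.
σ = (6.537 − 5.799)/(0.8064 − (-0.8416)) = 0.448.
μ = 5.799 − (-0.8416)·0.448 = 6.176.
E[T] = exp(μ + σ²/2) = exp(6.176 + 0.1002) = 532 thousand €.

E[T] ≈ 532 thousand €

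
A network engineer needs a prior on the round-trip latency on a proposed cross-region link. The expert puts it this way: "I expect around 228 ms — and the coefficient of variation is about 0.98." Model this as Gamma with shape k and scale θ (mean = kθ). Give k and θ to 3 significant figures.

For Gamma(k, scale θ): mean = kθ, variance = kθ², so CV = 1/√k.
CV = 0.98, hence k = 1/CV² = 1.04.
Then θ = mean/k = 228/1.04 = 219.

k ≈ 1.04, θ ≈ 219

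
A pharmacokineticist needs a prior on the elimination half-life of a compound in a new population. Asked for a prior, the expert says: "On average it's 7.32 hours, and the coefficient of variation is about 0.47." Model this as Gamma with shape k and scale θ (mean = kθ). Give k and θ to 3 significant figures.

k ≈ 4.53, θ ≈ 1.62

For Gamma(k, scale θ): mean = kθ, variance = kθ², so CV = 1/√k.
CV = 0.47, hence k = 1/CV² = 4.53.
Then θ = mean/k = 7.32/4.53 = 1.62.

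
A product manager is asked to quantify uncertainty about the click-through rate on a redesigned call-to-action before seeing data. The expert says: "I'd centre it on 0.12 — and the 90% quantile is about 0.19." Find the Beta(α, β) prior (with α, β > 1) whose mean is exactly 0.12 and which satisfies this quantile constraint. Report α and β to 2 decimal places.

α ≈ 4.59, β ≈ 33.67

With mean 0.12 fixed, write α = 0.12s, β = 0.88s where s = α+β.
Need P(θ < 0.19) = 0.9 under Beta(0.12s, 0.88s). Normal approximation: (q−m)/√(m(1−m)/s) ≈ z_{0.9} = 1.28, so s ≈ 0.12·0.88·(1.28)²/(0.19−0.12)² = 35.4.
At s = 35.4: P(θ<0.19) ≈ 0.893. Adjusting to match 0.9 gives s ≈ 38.26.
So α = 0.12·38.26 ≈ 4.59, β = 0.88·38.26 ≈ 33.67.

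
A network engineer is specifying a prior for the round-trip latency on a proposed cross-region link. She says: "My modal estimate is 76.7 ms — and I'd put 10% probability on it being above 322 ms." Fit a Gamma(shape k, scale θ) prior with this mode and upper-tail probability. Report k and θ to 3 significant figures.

k ≈ 1.89, θ ≈ 86.6

Gamma(k,θ) with k>1 has mode (k−1)θ, so θ = 76.7/(k−1).
Need P(X < 322) = 0.9 with θ tied to k this way. Start at k = 2, θ = 76.7: P(X<322) ≈ 0.922.
Too high — lower k to spread out. Iterating converges to k ≈ 1.89.
Then θ = 76.7/(1.89−1) ≈ 86.6.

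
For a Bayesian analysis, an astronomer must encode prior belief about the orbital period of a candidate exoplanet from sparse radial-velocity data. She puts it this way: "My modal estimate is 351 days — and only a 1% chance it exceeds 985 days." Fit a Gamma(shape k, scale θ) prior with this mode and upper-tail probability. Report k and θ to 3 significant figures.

Gamma(k,θ) with k>1 has mode (k−1)θ, so θ = 351/(k−1).
Need P(X < 985) = 0.99 with θ tied to k this way. Start at k = 2, θ = 351: P(X<985) ≈ 0.770.
Too low — raise k to concentrate. Iterating converges to k ≈ 5.3.
Then θ = 351/(5.3−1) ≈ 81.7.

k ≈ 5.3, θ ≈ 81.7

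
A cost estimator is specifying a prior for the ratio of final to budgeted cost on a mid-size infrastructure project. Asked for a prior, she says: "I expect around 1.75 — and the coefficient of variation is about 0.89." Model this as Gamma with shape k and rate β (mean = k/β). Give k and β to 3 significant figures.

k ≈ 1.26, β ≈ 0.721

For Gamma(k, rate β): mean = k/β, variance = k/β², so CV = 1/√k.
CV = 0.89, hence k = 1/CV² = 1.26.
Then β = k/mean = 1.26/1.75 = 0.721.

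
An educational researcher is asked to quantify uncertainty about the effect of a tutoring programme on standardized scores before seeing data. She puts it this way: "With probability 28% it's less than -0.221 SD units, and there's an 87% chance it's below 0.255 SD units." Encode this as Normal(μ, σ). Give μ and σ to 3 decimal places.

μ = -0.059, σ = 0.278

The p-quantile of Normal(μ,σ) is μ + z_p·σ, with z_{0.28} = -0.5828 and z_{0.87} = 1.126.
Eliminate σ: μ = (z₂·x₁ − z₁·x₂)/(z₂ − z₁) = (1.126·-0.221 − (-0.5828)·0.255)/1.709 = -0.059.
Then σ = (x₂ − x₁)/(z₂ − z₁) = (0.255 − -0.221)/1.709 = 0.278.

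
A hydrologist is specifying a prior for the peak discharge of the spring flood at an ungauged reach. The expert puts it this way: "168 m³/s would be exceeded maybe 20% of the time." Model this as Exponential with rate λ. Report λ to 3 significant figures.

P(T > 168.0) = e^(−λ·168.0) = 0.2, so λ = −ln(0.2)/168.0 = 0.00958.

λ ≈ 0.00958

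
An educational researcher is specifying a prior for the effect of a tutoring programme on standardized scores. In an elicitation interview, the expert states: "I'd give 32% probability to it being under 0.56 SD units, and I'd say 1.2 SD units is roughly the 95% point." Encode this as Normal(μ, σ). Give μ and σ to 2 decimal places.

The p-quantile of Normal(μ,σ) is μ + z_p·σ, with z_{0.32} = -0.4677 and z_{0.95} = 1.645.
Eliminate σ: μ = (z₂·x₁ − z₁·x₂)/(z₂ − z₁) = (1.645·0.56 − (-0.4677)·1.2)/2.113 = 0.70.
Then σ = (x₂ − x₁)/(z₂ − z₁) = (1.2 − 0.56)/2.113 = 0.30.

μ = 0.70, σ = 0.30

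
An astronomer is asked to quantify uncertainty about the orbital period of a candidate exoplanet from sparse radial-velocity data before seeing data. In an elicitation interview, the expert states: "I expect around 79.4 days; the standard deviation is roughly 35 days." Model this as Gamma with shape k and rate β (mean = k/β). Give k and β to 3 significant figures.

k ≈ 5.15, β ≈ 0.0648

For Gamma(k, rate β): mean = k/β, variance = k/β², so CV = 1/√k.
CV = SD/mean = 35/79.4 = 0.4408, hence k = 1/CV² = 5.15.
Then β = k/mean = 5.15/79.4 = 0.0648.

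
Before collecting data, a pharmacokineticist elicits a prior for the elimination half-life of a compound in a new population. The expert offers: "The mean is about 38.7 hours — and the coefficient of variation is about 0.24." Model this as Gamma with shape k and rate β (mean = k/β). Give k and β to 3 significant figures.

k ≈ 17.4, β ≈ 0.449

For Gamma(k, rate β): mean = k/β, variance = k/β², so CV = 1/√k.
CV = 0.24, hence k = 1/CV² = 17.4.
Then β = k/mean = 17.4/38.7 = 0.449.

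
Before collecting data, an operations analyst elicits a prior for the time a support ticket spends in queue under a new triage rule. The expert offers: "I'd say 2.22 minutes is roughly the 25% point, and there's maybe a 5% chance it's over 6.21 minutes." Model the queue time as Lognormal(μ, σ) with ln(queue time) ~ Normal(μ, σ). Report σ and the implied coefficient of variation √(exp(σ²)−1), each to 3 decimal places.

If T ~ Lognormal(μ,σ) then ln T ~ Normal(μ,σ), so the p-quantile of ln T is μ + z_p·σ.
ln(2.22) = 0.7975 and ln(6.21) = 1.826; z_{0.25} = -0.6745, z_{0.95} = 1.645.
σ = (1.826 − 0.7975)/(1.645 − (-0.6745)) = 0.444.
μ = 0.7975 − (-0.6745)·0.444 = 1.097.
CV = √(exp(σ²)−1) = √(exp(0.1967)−1) = 0.466.

σ ≈ 0.444, CV ≈ 0.466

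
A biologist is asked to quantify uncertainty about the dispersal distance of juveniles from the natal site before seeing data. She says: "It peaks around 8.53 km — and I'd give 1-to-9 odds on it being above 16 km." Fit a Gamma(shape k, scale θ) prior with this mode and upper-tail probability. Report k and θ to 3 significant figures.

k ≈ 5.83, θ ≈ 1.77

Gamma(k,θ) with k>1 has mode (k−1)θ, so θ = 8.53/(k−1).
Need P(X < 16) = 0.9 with θ tied to k this way. Start at k = 2, θ = 8.53: P(X<16) ≈ 0.559.
Too low — raise k to concentrate. Iterating converges to k ≈ 5.83.
Then θ = 8.53/(5.83−1) ≈ 1.77.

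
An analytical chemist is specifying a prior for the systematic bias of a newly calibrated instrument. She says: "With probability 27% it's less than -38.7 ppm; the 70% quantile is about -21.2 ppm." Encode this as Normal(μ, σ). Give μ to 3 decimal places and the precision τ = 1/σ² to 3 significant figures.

The p-quantile of Normal(μ,σ) is μ + z_p·σ, with z_{0.27} = -0.6128 and z_{0.7} = 0.5244.
Eliminate σ: μ = (z₂·x₁ − z₁·x₂)/(z₂ − z₁) = (0.5244·-38.7 − (-0.6128)·-21.2)/1.137 = -29.270.
Then σ = (x₂ − x₁)/(z₂ − z₁) = (-21.2 − -38.7)/1.137 = 15.388.
Precision τ = 1/σ² = 1/15.39² = 0.00422.

μ = -29.270, τ = 0.00422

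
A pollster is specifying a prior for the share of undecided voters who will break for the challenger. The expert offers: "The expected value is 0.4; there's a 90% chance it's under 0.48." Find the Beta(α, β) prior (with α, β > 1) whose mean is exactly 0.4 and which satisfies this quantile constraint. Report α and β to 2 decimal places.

With mean 0.4 fixed, write α = 0.4s, β = 0.6s where s = α+β.
Need P(θ < 0.48) = 0.9 under Beta(0.4s, 0.6s). Normal approximation: (q−m)/√(m(1−m)/s) ≈ z_{0.9} = 1.28, so s ≈ 0.4·0.6·(1.28)²/(0.48−0.4)² = 61.6.
At s = 61.6: P(θ<0.48) ≈ 0.899. Adjusting to match 0.9 gives s ≈ 62.31.
So α = 0.4·62.31 ≈ 24.92, β = 0.6·62.31 ≈ 37.38.

α ≈ 24.92, β ≈ 37.38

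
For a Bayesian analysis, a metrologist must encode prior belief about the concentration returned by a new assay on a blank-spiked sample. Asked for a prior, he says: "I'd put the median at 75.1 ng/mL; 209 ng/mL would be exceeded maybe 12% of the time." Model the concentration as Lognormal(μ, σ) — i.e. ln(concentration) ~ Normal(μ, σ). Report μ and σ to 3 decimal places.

μ ≈ 4.319, σ ≈ 0.871

If T ~ Lognormal(μ,σ) then ln T ~ Normal(μ,σ), so the p-quantile of ln T is μ + z_p·σ.
ln(75.1) = 4.319 and ln(209) = 5.342; z_{0.5} = 0, z_{0.88} = 1.175.
σ = (5.342 − 4.319)/(1.175 − (0)) = 0.871.
μ = 4.319 − (0)·0.871 = 4.319.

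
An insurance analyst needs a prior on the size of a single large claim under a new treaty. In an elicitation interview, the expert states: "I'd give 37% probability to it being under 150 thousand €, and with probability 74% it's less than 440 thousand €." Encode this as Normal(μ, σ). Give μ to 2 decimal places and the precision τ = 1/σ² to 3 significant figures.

For Normal(μ,σ), the p-quantile is μ + z_p·σ. Here z_{0.37} = -0.3319, z_{0.74} = 0.6433.
So 150 = μ − 0.3319σ and 440 = μ + 0.6433σ.
Subtracting: σ = (440 − 150)/(0.6433 − (-0.3319)) = 297.38.
Then μ = 150 − (-0.3319)·297.38 = 248.68.
Precision τ = 1/σ² = 1/297.4² = 1.13e-05.

μ = 248.68, τ = 1.13e-05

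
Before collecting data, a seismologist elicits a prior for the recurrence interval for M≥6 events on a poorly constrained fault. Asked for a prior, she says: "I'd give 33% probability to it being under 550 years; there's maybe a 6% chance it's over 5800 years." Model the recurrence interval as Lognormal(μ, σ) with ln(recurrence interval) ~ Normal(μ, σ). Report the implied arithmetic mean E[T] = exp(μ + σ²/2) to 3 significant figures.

If T ~ Lognormal(μ,σ) then ln T ~ Normal(μ,σ), so the p-quantile of ln T is μ + z_p·σ.
ln(550) = 6.31 and ln(5800) = 8.666; z_{0.33} = -0.4399, z_{0.94} = 1.555.
σ = (8.666 − 6.31)/(1.555 − (-0.4399)) = 1.181.
μ = 6.31 − (-0.4399)·1.181 = 6.829.
E[T] = exp(μ + σ²/2) = exp(6.829 + 0.6974) = 1860 years.

E[T] ≈ 1860 years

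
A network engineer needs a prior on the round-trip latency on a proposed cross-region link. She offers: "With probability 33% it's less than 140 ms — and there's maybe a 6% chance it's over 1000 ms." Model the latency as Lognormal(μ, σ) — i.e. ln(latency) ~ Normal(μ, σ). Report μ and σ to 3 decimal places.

μ ≈ 5.375, σ ≈ 0.986

If T ~ Lognormal(μ,σ) then ln T ~ Normal(μ,σ), so the p-quantile of ln T is μ + z_p·σ.
ln(140) = 4.942 and ln(1000) = 6.908; z_{0.33} = -0.4399, z_{0.94} = 1.555.
σ = (6.908 − 4.942)/(1.555 − (-0.4399)) = 0.986.
μ = 4.942 − (-0.4399)·0.986 = 5.375.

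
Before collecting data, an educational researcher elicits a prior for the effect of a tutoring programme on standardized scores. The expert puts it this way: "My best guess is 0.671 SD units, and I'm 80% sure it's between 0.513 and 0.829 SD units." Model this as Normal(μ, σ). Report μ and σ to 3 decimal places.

A symmetric 80% interval runs μ ± z·σ with z = 1.282.
Half-width = 0.158, so σ = 0.158/1.282 = 0.123.
μ is the stated best guess, 0.671.

μ = 0.671, σ = 0.123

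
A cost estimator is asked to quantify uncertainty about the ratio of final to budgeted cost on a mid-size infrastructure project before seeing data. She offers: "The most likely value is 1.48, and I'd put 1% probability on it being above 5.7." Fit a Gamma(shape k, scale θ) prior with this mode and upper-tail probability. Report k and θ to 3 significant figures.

k ≈ 3.32, θ ≈ 0.637

Gamma(k,θ) with k>1 has mode (k−1)θ, so θ = 1.48/(k−1).
Need P(X < 5.7) = 0.99 with θ tied to k this way. Start at k = 2, θ = 1.48: P(X<5.7) ≈ 0.897.
Too low — raise k to concentrate. Iterating converges to k ≈ 3.32.
Then θ = 1.48/(3.32−1) ≈ 0.637.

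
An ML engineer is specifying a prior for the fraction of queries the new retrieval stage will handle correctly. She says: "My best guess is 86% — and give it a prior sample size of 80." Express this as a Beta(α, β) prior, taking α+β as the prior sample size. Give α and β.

α = 68.8, β = 11.2

Under the effective-sample-size interpretation, Beta(α, β) has prior mean α/(α+β) and prior sample size α+β.
So α+β = 80 and α/(α+β) = 0.86, giving α = 0.86·80 = 68.8 and β = 80 − 68.8 = 11.2.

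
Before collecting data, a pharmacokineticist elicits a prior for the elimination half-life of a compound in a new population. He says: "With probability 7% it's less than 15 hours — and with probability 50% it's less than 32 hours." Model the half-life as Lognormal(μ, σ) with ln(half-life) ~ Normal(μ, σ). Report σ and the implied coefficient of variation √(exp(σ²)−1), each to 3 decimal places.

σ ≈ 0.513, CV ≈ 0.549

If T ~ Lognormal(μ,σ) then ln T ~ Normal(μ,σ), so the p-quantile of ln T is μ + z_p·σ.
ln(15) = 2.708 and ln(32) = 3.466; z_{0.07} = -1.476, z_{0.5} = 0.
σ = (3.466 − 2.708)/(0 − (-1.476)) = 0.513.
μ = 2.708 − (-1.476)·0.513 = 3.466.
CV = √(exp(σ²)−1) = √(exp(0.2636)−1) = 0.549.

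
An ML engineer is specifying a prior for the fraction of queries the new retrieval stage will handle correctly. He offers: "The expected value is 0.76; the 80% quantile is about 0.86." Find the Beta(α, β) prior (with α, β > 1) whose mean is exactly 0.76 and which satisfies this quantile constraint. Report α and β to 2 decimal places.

With mean 0.76 fixed, write α = 0.76s, β = 0.24s where s = α+β.
Need P(θ < 0.86) = 0.8 under Beta(0.76s, 0.24s). Normal approximation: (q−m)/√(m(1−m)/s) ≈ z_{0.8} = 0.842, so s ≈ 0.76·0.24·(0.842)²/(0.86−0.76)² = 12.9.
At s = 12.9: P(θ<0.86) ≈ 0.794. Adjusting to match 0.8 gives s ≈ 13.39.
So α = 0.76·13.39 ≈ 10.18, β = 0.24·13.39 ≈ 3.21.

α ≈ 10.18, β ≈ 3.21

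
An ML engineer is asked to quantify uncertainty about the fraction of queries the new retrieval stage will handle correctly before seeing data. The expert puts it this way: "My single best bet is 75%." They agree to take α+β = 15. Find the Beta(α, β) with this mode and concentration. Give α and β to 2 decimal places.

For α,β > 1 the Beta mode is (α−1)/(α+β−2). With α+β = 15, the mode is (α−1)/13.
Set (α−1)/13 = 0.75 → α = 1 + 0.75·13 = 10.75.
β = 15 − α = 4.25.

α = 10.75, β = 4.25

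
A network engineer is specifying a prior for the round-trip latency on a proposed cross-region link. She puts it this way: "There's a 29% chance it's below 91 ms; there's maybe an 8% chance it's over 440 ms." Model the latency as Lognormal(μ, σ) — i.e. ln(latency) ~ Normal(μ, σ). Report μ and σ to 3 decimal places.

μ ≈ 4.956, σ ≈ 0.805

If T ~ Lognormal(μ,σ) then ln T ~ Normal(μ,σ), so the p-quantile of ln T is μ + z_p·σ.
ln(91) = 4.511 and ln(440) = 6.087; z_{0.29} = -0.5534, z_{0.92} = 1.405.
σ = (6.087 − 4.511)/(1.405 − (-0.5534)) = 0.805.
μ = 4.511 − (-0.5534)·0.805 = 4.956.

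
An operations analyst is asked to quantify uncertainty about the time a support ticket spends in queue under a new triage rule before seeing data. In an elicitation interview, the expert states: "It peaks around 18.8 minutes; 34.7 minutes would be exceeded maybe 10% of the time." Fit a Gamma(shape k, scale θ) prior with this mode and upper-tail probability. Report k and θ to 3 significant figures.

Gamma(k,θ) with k>1 has mode (k−1)θ, so θ = 18.8/(k−1).
Need P(X < 34.7) = 0.9 with θ tied to k this way. Start at k = 2, θ = 18.8: P(X<34.7) ≈ 0.551.
Too low — raise k to concentrate. Iterating converges to k ≈ 6.08.
Then θ = 18.8/(6.08−1) ≈ 3.7.

k ≈ 6.08, θ ≈ 3.7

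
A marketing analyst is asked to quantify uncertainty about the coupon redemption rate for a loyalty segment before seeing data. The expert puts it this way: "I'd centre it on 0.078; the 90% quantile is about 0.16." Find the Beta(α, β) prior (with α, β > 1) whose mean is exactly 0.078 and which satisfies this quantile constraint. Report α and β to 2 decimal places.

With mean 0.078 fixed, write α = 0.078s, β = 0.922s where s = α+β.
Need P(θ < 0.16) = 0.9 under Beta(0.078s, 0.922s). Normal approximation: (q−m)/√(m(1−m)/s) ≈ z_{0.9} = 1.28, so s ≈ 0.078·0.922·(1.28)²/(0.16−0.078)² = 17.6.
At s = 17.6: P(θ<0.16) ≈ 0.894. Adjusting to match 0.9 gives s ≈ 19.05.
So α = 0.078·19.05 ≈ 1.49, β = 0.922·19.05 ≈ 17.56.

α ≈ 1.49, β ≈ 17.56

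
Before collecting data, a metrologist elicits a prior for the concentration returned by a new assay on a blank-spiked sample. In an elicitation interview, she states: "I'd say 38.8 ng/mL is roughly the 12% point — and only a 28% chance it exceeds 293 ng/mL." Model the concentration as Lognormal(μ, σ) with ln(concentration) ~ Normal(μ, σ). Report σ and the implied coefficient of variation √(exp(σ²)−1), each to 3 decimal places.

If T ~ Lognormal(μ,σ) then ln T ~ Normal(μ,σ), so the p-quantile of ln T is μ + z_p·σ.
ln(38.8) = 3.658 and ln(293) = 5.68; z_{0.12} = -1.175, z_{0.72} = 0.5828.
σ = (5.68 − 3.658)/(0.5828 − (-1.175)) = 1.150.
μ = 3.658 − (-1.175)·1.150 = 5.010.
CV = √(exp(σ²)−1) = √(exp(1.3228)−1) = 1.660.

σ ≈ 1.150, CV ≈ 1.660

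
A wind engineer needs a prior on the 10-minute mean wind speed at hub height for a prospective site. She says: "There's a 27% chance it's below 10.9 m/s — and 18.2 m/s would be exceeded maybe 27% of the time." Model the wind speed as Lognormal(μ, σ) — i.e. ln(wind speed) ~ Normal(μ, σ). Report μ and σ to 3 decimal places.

If T ~ Lognormal(μ,σ) then ln T ~ Normal(μ,σ), so the p-quantile of ln T is μ + z_p·σ.
ln(10.9) = 2.389 and ln(18.2) = 2.901; z_{0.27} = -0.6128, z_{0.73} = 0.6128.
σ = (2.901 − 2.389)/(0.6128 − (-0.6128)) = 0.418.
μ = 2.389 − (-0.6128)·0.418 = 2.645.

μ ≈ 2.645, σ ≈ 0.418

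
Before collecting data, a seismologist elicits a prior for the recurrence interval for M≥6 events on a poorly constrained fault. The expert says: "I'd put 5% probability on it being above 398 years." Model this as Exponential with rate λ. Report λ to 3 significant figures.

P(T > 398.0) = e^(−λ·398.0) = 0.05, so λ = −ln(0.05)/398.0 = 0.00753.

λ ≈ 0.00753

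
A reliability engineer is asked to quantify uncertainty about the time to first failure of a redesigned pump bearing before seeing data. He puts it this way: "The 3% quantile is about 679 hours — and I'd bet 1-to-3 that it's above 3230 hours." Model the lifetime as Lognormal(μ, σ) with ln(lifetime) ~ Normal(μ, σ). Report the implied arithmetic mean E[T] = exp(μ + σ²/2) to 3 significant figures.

E[T] ≈ 2580 hours

If T ~ Lognormal(μ,σ) then ln T ~ Normal(μ,σ), so the p-quantile of ln T is μ + z_p·σ.
ln(679) = 6.521 and ln(3230) = 8.08; z_{0.03} = -1.881, z_{0.75} = 0.6745.
σ = (8.08 − 6.521)/(0.6745 − (-1.881)) = 0.610.
μ = 6.521 − (-1.881)·0.610 = 7.669.
E[T] = exp(μ + σ²/2) = exp(7.669 + 0.1863) = 2580 hours.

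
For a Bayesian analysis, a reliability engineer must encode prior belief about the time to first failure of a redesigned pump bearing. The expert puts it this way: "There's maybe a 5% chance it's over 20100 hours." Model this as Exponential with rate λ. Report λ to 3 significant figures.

P(T > 20100.0) = e^(−λ·20100.0) = 0.05, so λ = −ln(0.05)/20100.0 = 0.000149.

λ ≈ 0.000149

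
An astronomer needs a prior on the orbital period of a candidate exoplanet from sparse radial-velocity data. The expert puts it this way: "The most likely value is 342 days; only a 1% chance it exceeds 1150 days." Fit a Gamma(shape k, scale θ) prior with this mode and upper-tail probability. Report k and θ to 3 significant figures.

k ≈ 3.98, θ ≈ 115

Gamma(k,θ) with k>1 has mode (k−1)θ, so θ = 342/(k−1).
Need P(X < 1150) = 0.99 with θ tied to k this way. Start at k = 2, θ = 342: P(X<1150) ≈ 0.849.
Too low — raise k to concentrate. Iterating converges to k ≈ 3.98.
Then θ = 342/(3.98−1) ≈ 115.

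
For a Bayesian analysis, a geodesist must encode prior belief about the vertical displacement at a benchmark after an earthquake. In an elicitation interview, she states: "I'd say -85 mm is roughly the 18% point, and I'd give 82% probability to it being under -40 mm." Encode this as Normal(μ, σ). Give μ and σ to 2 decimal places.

The p-quantile of Normal(μ,σ) is μ + z_p·σ, with z_{0.18} = -0.9154 and z_{0.82} = 0.9154.
Eliminate σ: μ = (z₂·x₁ − z₁·x₂)/(z₂ − z₁) = (0.9154·-85 − (-0.9154)·-40)/1.831 = -62.50.
Then σ = (x₂ − x₁)/(z₂ − z₁) = (-40 − -85)/1.831 = 24.58.

μ = -62.50, σ = 24.58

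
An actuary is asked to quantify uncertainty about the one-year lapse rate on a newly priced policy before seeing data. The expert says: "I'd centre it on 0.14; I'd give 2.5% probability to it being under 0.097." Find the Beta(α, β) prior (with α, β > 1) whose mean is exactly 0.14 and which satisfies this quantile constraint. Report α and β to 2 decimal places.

With mean 0.14 fixed, write α = 0.14s, β = 0.86s where s = α+β.
Need P(θ < 0.097) = 0.025 under Beta(0.14s, 0.86s). Normal approximation: (q−m)/√(m(1−m)/s) ≈ z_{0.025} = -1.96, so s ≈ 0.14·0.86·(-1.96)²/(0.097−0.14)² = 250.1.
At s = 250.1: P(θ<0.097) ≈ 0.017. Adjusting to match 0.025 gives s ≈ 214.78.
So α = 0.14·214.78 ≈ 30.07, β = 0.86·214.78 ≈ 184.71.

α ≈ 30.07, β ≈ 184.71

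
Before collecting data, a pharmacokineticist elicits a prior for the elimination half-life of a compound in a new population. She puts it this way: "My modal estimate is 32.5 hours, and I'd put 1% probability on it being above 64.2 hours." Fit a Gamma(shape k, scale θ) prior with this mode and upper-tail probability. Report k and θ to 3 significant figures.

Gamma(k,θ) with k>1 has mode (k−1)θ, so θ = 32.5/(k−1).
Need P(X < 64.2) = 0.99 with θ tied to k this way. Start at k = 2, θ = 32.5: P(X<64.2) ≈ 0.587.
Too low — raise k to concentrate. Iterating converges to k ≈ 11.6.
Then θ = 32.5/(11.6−1) ≈ 3.06.

k ≈ 11.6, θ ≈ 3.06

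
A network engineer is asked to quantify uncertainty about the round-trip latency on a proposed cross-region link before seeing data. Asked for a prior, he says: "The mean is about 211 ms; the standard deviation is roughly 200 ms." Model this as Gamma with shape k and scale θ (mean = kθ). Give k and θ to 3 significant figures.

For Gamma(k, scale θ): mean = kθ, variance = kθ², so CV = 1/√k.
CV = SD/mean = 200/211 = 0.9479, hence k = 1/CV² = 1.11.
Then θ = mean/k = 211/1.11 = 190.

k ≈ 1.11, θ ≈ 190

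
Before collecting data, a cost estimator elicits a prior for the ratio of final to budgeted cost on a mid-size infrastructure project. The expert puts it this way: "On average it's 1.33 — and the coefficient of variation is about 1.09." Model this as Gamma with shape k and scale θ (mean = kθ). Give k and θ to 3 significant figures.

For Gamma(k, scale θ): mean = kθ, variance = kθ², so CV = 1/√k.
CV = 1.09, hence k = 1/CV² = 0.842.
Then θ = mean/k = 1.33/0.842 = 1.58.

k ≈ 0.842, θ ≈ 1.58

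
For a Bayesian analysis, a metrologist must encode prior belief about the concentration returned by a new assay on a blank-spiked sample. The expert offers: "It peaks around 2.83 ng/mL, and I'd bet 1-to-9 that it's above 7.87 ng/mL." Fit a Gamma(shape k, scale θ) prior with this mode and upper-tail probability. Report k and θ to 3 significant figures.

k ≈ 2.83, θ ≈ 1.55

Gamma(k,θ) with k>1 has mode (k−1)θ, so θ = 2.83/(k−1).
Need P(X < 7.87) = 0.9 with θ tied to k this way. Start at k = 2, θ = 2.83: P(X<7.87) ≈ 0.766.
Too low — raise k to concentrate. Iterating converges to k ≈ 2.83.
Then θ = 2.83/(2.83−1) ≈ 1.55.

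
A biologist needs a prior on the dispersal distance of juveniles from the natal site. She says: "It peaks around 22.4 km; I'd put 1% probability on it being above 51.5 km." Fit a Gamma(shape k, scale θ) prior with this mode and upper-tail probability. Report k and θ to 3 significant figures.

Gamma(k,θ) with k>1 has mode (k−1)θ, so θ = 22.4/(k−1).
Need P(X < 51.5) = 0.99 with θ tied to k this way. Start at k = 2, θ = 22.4: P(X<51.5) ≈ 0.669.
Too low — raise k to concentrate. Iterating converges to k ≈ 7.89.
Then θ = 22.4/(7.89−1) ≈ 3.25.

k ≈ 7.89, θ ≈ 3.25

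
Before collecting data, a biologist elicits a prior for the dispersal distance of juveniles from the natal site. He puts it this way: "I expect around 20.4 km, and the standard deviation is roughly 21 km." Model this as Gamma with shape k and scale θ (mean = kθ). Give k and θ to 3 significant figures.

For Gamma(k, scale θ): mean = kθ, variance = kθ², so CV = 1/√k.
CV = SD/mean = 21/20.4 = 1.029, hence k = 1/CV² = 0.944.
Then θ = mean/k = 20.4/0.944 = 21.6.

k ≈ 0.944, θ ≈ 21.6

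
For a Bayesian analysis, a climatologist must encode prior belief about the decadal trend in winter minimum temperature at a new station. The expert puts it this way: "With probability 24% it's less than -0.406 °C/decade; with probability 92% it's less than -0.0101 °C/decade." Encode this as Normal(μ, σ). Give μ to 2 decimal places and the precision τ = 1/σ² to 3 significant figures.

μ = -0.27, τ = 28.4

For Normal(μ,σ), the p-quantile is μ + z_p·σ. Here z_{0.24} = -0.7063, z_{0.92} = 1.405.
So -0.406 = μ − 0.7063σ and -0.0101 = μ + 1.405σ.
Subtracting: σ = (-0.0101 − -0.406)/(1.405 − (-0.7063)) = 0.19.
Then μ = -0.406 − (-0.7063)·0.19 = -0.27.
Precision τ = 1/σ² = 1/0.1875² = 28.4.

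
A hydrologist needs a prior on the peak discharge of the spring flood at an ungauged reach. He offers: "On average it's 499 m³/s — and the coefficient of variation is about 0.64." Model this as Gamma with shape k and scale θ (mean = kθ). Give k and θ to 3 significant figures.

k ≈ 2.44, θ ≈ 204

For Gamma(k, scale θ): mean = kθ, variance = kθ², so CV = 1/√k.
CV = 0.64, hence k = 1/CV² = 2.44.
Then θ = mean/k = 499/2.44 = 204.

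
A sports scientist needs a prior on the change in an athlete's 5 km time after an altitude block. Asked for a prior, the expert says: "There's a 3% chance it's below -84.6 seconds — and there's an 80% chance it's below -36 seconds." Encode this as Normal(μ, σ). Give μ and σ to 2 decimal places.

The p-quantile of Normal(μ,σ) is μ + z_p·σ, with z_{0.03} = -1.881 and z_{0.8} = 0.8416.
Eliminate σ: μ = (z₂·x₁ − z₁·x₂)/(z₂ − z₁) = (0.8416·-84.6 − (-1.881)·-36)/2.722 = -51.02.
Then σ = (x₂ − x₁)/(z₂ − z₁) = (-36 − -84.6)/2.722 = 17.85.

μ = -51.02, σ = 17.85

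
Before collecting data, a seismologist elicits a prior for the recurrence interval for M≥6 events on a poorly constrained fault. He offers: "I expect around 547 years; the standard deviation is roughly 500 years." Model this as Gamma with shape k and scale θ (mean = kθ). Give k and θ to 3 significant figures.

k ≈ 1.2, θ ≈ 457

For Gamma(k, scale θ): mean = kθ, variance = kθ², so CV = 1/√k.
CV = SD/mean = 500/547 = 0.9141, hence k = 1/CV² = 1.2.
Then θ = mean/k = 547/1.2 = 457.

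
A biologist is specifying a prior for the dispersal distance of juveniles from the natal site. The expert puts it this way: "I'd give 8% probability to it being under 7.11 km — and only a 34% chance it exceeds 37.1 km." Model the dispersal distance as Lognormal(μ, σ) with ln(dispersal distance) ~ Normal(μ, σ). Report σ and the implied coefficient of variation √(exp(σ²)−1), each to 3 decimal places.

If T ~ Lognormal(μ,σ) then ln T ~ Normal(μ,σ), so the p-quantile of ln T is μ + z_p·σ.
ln(7.11) = 1.962 and ln(37.1) = 3.614; z_{0.08} = -1.405, z_{0.66} = 0.4125.
σ = (3.614 − 1.962)/(0.4125 − (-1.405)) = 0.909.
μ = 1.962 − (-1.405)·0.909 = 3.239.
CV = √(exp(σ²)−1) = √(exp(0.8263)−1) = 1.133.

σ ≈ 0.909, CV ≈ 1.133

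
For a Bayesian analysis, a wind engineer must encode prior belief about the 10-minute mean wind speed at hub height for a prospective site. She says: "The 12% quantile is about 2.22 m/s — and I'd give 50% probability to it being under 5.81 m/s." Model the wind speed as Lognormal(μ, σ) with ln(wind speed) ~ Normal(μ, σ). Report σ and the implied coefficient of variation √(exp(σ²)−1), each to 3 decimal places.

If T ~ Lognormal(μ,σ) then ln T ~ Normal(μ,σ), so the p-quantile of ln T is μ + z_p·σ.
ln(2.22) = 0.7975 and ln(5.81) = 1.76; z_{0.12} = -1.175, z_{0.5} = 0.
σ = (1.76 − 0.7975)/(0 − (-1.175)) = 0.819.
μ = 0.7975 − (-1.175)·0.819 = 1.760.
CV = √(exp(σ²)−1) = √(exp(0.6704)−1) = 0.977.

σ ≈ 0.819, CV ≈ 0.977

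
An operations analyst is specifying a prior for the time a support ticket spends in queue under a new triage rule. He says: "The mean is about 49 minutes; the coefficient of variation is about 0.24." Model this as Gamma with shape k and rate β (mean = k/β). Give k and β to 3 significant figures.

k ≈ 17.4, β ≈ 0.354

For Gamma(k, rate β): mean = k/β, variance = k/β², so CV = 1/√k.
CV = 0.24, hence k = 1/CV² = 17.4.
Then β = k/mean = 17.4/49 = 0.354.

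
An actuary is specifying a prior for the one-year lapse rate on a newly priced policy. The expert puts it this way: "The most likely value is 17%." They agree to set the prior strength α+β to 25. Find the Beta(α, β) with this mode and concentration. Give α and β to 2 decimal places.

α = 4.91, β = 20.09

For α,β > 1 the Beta mode is (α−1)/(α+β−2). With α+β = 25, the mode is (α−1)/23.
Set (α−1)/23 = 0.17 → α = 1 + 0.17·23 = 4.91.
β = 25 − α = 20.09.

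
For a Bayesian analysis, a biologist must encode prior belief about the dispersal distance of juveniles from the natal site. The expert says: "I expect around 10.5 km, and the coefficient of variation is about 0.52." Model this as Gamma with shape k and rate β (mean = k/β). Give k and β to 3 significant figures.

For Gamma(k, rate β): mean = k/β, variance = k/β², so CV = 1/√k.
CV = 0.52, hence k = 1/CV² = 3.7.
Then β = k/mean = 3.7/10.5 = 0.352.

k ≈ 3.7, β ≈ 0.352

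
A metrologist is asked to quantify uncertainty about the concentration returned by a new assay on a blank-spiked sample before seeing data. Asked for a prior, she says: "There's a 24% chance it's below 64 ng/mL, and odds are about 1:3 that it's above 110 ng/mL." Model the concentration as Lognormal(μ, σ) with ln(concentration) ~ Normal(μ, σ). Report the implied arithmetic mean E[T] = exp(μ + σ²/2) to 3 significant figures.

E[T] ≈ 91.2 ng/mL

If T ~ Lognormal(μ,σ) then ln T ~ Normal(μ,σ), so the p-quantile of ln T is μ + z_p·σ.
ln(64) = 4.159 and ln(110) = 4.7; z_{0.24} = -0.7063, z_{0.75} = 0.6745.
σ = (4.7 − 4.159)/(0.6745 − (-0.7063)) = 0.392.
μ = 4.159 − (-0.7063)·0.392 = 4.436.
E[T] = exp(μ + σ²/2) = exp(4.436 + 0.0769) = 91.2 ng/mL.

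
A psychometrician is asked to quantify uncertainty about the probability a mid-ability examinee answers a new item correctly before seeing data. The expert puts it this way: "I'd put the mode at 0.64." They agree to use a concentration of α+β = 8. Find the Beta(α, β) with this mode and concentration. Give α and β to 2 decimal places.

α = 4.84, β = 3.16

For α,β > 1 the Beta mode is (α−1)/(α+β−2). With α+β = 8, the mode is (α−1)/6.
Set (α−1)/6 = 0.64 → α = 1 + 0.64·6 = 4.84.
β = 8 − α = 3.16.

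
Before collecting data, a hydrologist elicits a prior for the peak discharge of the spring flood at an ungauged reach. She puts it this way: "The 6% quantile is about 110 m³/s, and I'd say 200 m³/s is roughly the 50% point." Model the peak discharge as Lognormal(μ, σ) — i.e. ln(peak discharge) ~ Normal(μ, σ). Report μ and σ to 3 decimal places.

μ ≈ 5.298, σ ≈ 0.385

If T ~ Lognormal(μ,σ) then ln T ~ Normal(μ,σ), so the p-quantile of ln T is μ + z_p·σ.
ln(110) = 4.7 and ln(200) = 5.298; z_{0.06} = -1.555, z_{0.5} = 0.
σ = (5.298 − 4.7)/(0 − (-1.555)) = 0.385.
μ = 4.7 − (-1.555)·0.385 = 5.298.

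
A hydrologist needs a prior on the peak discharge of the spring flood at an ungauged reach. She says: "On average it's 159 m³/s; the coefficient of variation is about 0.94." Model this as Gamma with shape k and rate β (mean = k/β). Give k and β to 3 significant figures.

k ≈ 1.13, β ≈ 0.00712

For Gamma(k, rate β): mean = k/β, variance = k/β², so CV = 1/√k.
CV = 0.94, hence k = 1/CV² = 1.13.
Then β = k/mean = 1.13/159 = 0.00712.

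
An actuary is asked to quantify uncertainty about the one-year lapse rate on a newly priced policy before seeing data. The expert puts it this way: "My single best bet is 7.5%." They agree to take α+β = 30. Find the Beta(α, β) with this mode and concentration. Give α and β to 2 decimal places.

α = 3.10, β = 26.90

For α,β > 1 the Beta mode is (α−1)/(α+β−2). With α+β = 30, the mode is (α−1)/28.
Set (α−1)/28 = 0.075 → α = 1 + 0.075·28 = 3.10.
β = 30 − α = 26.90.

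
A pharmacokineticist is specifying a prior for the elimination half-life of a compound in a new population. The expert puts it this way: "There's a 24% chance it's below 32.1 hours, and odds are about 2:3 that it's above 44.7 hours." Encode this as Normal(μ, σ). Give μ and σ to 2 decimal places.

The p-quantile of Normal(μ,σ) is μ + z_p·σ, with z_{0.24} = -0.7063 and z_{0.6} = 0.2533.
Eliminate σ: μ = (z₂·x₁ − z₁·x₂)/(z₂ − z₁) = (0.2533·32.1 − (-0.7063)·44.7)/0.9596 = 41.37.
Then σ = (x₂ − x₁)/(z₂ − z₁) = (44.7 − 32.1)/0.9596 = 13.13.

μ = 41.37, σ = 13.13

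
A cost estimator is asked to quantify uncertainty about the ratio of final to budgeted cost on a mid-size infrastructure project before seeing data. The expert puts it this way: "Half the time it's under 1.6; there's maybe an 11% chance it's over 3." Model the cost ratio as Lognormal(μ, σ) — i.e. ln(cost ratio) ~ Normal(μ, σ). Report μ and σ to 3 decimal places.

If T ~ Lognormal(μ,σ) then ln T ~ Normal(μ,σ), so the p-quantile of ln T is μ + z_p·σ.
ln(1.6) = 0.47 and ln(3) = 1.099; z_{0.5} = 0, z_{0.89} = 1.227.
σ = (1.099 − 0.47)/(1.227 − (0)) = 0.513.
μ = 0.47 − (0)·0.513 = 0.470.

μ ≈ 0.470, σ ≈ 0.513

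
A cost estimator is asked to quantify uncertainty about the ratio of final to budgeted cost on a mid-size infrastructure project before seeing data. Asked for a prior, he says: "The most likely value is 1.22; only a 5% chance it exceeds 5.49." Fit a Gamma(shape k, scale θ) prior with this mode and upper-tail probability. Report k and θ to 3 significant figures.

k ≈ 2.08, θ ≈ 1.12

Gamma(k,θ) with k>1 has mode (k−1)θ, so θ = 1.22/(k−1).
Need P(X < 5.49) = 0.95 with θ tied to k this way. Start at k = 2, θ = 1.22: P(X<5.49) ≈ 0.939.
Too low — raise k to concentrate. Iterating converges to k ≈ 2.08.
Then θ = 1.22/(2.08−1) ≈ 1.12.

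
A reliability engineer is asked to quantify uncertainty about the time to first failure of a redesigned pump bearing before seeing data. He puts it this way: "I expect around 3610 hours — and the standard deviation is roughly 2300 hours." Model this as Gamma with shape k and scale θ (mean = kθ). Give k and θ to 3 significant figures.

For Gamma(k, scale θ): mean = kθ, variance = kθ², so CV = 1/√k.
CV = SD/mean = 2300/3610 = 0.6371, hence k = 1/CV² = 2.46.
Then θ = mean/k = 3610/2.46 = 1470.

k ≈ 2.46, θ ≈ 1470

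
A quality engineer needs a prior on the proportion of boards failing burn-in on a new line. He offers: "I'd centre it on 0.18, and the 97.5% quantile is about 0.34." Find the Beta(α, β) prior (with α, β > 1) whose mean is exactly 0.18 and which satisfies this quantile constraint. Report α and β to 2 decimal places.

With mean 0.18 fixed, write α = 0.18s, β = 0.82s where s = α+β.
Need P(θ < 0.34) = 0.975 under Beta(0.18s, 0.82s). Normal approximation: (q−m)/√(m(1−m)/s) ≈ z_{0.975} = 1.96, so s ≈ 0.18·0.82·(1.96)²/(0.34−0.18)² = 22.1.
At s = 22.1: P(θ<0.34) ≈ 0.962. Adjusting to match 0.975 gives s ≈ 27.70.
So α = 0.18·27.70 ≈ 4.99, β = 0.82·27.70 ≈ 22.72.

α ≈ 4.99, β ≈ 22.72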